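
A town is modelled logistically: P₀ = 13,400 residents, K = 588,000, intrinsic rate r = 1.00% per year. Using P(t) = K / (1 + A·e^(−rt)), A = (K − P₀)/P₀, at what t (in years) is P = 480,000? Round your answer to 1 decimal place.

A = (588000 − 13400)/13400 = 42.8806
480000 = 588000/(1 + 42.8806·e^(−0.01t)) → 1 + 42.8806·e^(−0.01t) = 1.225
e^(−0.01t) = 0.005247 → t = ln(190.58043)/0.01 = 5.25007/0.01

t ≈ 525.0 years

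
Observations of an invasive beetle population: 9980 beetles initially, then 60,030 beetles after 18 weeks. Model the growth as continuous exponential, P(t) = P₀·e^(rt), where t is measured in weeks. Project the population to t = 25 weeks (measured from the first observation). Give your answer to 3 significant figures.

≈ 121,000 beetles

r = ln(60030/9980) / 18 ≈ 0.099681 per week
P(25) = 9980 · e^(0.099681·25) = 9980 · 12.08578 ≈ 120616.1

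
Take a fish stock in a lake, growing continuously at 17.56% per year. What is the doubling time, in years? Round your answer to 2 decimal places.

doubling time ≈ 3.95 years

doubling time = ln(2) / |r| = 0.69315 / 0.1756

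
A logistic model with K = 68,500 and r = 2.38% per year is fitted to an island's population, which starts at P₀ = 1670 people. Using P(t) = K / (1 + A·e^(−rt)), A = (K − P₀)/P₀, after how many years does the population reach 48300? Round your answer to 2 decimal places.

t ≈ 191.64 years

A = (68500 − 1670)/1670 = 40.01796
48300 = 68500/(1 + 40.01796·e^(−0.0238t)) → 1 + 40.01796·e^(−0.0238t) = 1.41822
e^(−0.0238t) = 0.010451 → t = ln(95.68652)/0.0238 = 4.56108/0.0238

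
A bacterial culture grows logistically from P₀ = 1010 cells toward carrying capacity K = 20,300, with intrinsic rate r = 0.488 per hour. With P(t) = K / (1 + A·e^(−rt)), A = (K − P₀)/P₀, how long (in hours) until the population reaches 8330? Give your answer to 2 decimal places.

A = (20300 − 1010)/1010 = 19.09901
8330 = 20300/(1 + 19.09901·e^(−0.488t)) → 1 + 19.09901·e^(−0.488t) = 2.43697
e^(−0.488t) = 0.075238 → t = ln(13.29112)/0.488 = 2.5871/0.488

t ≈ 5.30 hours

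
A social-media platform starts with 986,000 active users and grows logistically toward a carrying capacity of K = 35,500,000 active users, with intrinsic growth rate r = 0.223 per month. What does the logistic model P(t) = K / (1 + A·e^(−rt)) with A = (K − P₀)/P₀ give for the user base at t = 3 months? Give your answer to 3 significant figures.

A = (35500000 − 986000)/986000 = 35.00406
P(3) = 35500000 / (1 + 35.00406·e^(−0.223·3)) = 35500000 / (1 + 35.00406·0.512221)
= 35500000 / 18.9298 ≈ 1875350.28

≈ 1,880,000 active users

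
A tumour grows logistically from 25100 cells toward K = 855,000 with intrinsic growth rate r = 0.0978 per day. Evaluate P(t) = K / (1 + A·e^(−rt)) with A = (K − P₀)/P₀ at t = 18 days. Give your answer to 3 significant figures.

≈ 128,000 cells

A = (855000 − 25100)/25100 = 33.06375
P(18) = 855000 / (1 + 33.06375·e^(−0.0978·18)) = 855000 / (1 + 33.06375·0.171976)
= 855000 / 6.68617 ≈ 127875.85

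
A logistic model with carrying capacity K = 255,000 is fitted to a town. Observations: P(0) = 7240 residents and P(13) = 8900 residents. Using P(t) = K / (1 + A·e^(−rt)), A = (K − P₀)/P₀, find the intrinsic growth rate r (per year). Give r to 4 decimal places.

A = (255000 − 7240)/7240 = 34.22099
8900 = 255000/(1 + 34.22099·e^(−r·13)) → e^(−13r) = (28.65169 − 1)/34.22099 = 0.808033
r = −ln(0.808033)/13 = 0.21315/13

r ≈ 0.0164 per year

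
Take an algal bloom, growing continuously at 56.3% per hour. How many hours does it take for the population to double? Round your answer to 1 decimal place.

doubling time ≈ 1.2 hours

doubling time = ln(2) / |r| = 0.69315 / 0.563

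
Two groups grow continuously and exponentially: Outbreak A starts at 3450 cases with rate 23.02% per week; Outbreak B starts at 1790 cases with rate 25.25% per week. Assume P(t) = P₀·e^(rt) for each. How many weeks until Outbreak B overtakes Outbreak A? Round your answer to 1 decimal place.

t ≈ 29.4 weeks

3450·e^(0.2302t) = 1790·e^(0.2525t)
3450/1790 = e^((0.2525 − 0.2302)t) → ln(1.92737) = 0.0223·t
t = 0.65616 / 0.0223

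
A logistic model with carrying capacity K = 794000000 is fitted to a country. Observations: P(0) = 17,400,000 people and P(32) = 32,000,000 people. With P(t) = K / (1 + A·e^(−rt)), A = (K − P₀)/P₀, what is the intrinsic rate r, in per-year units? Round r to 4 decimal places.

r ≈ 0.0196 per year

A = (794000000 − 17400000)/17400000 = 44.63218
32000000 = 794000000/(1 + 44.63218·e^(−r·32)) → e^(−32r) = (24.8125 − 1)/44.63218 = 0.533528
r = −ln(0.533528)/32 = 0.62824/32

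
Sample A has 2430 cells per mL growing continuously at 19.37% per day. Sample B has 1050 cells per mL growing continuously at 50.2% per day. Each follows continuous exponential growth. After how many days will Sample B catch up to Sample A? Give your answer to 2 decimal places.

2430·e^(0.1937t) = 1050·e^(0.502t)
2430/1050 = e^((0.502 − 0.1937)t) → ln(2.31429) = 0.3083·t
t = 0.8391 / 0.3083

t ≈ 2.72 days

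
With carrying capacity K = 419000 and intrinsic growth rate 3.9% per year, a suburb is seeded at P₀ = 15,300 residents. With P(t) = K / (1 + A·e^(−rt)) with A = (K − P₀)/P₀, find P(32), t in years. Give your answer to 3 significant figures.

≈ 48,900 residents

A = (419000 − 15300)/15300 = 26.38562
P(32) = 419000 / (1 + 26.38562·e^(−0.039·32)) = 419000 / (1 + 26.38562·0.287078)
= 419000 / 8.57474 ≈ 48864.45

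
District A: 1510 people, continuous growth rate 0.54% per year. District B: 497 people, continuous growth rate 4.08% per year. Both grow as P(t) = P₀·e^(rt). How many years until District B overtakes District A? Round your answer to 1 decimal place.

t ≈ 31.4 years

1510·e^(0.0054t) = 497·e^(0.0408t)
1510/497 = e^((0.0408 − 0.0054)t) → ln(3.03823) = 0.0354·t
t = 1.11127 / 0.0354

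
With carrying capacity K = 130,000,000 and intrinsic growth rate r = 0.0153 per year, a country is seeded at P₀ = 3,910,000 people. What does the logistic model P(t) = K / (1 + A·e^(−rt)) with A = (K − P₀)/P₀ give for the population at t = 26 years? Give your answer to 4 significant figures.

≈ 5,736,000 people

A = (130000000 − 3910000)/3910000 = 32.24808
P(26) = 130000000 / (1 + 32.24808·e^(−0.0153·26)) = 130000000 / (1 + 32.24808·0.671796)
= 130000000 / 22.66414 ≈ 5735932.38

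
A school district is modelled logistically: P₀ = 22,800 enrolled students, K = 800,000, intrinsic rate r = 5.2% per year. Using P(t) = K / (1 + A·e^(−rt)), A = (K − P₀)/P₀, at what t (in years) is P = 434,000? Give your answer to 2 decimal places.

A = (800000 − 22800)/22800 = 34.08772
434000 = 800000/(1 + 34.08772·e^(−0.052t)) → 1 + 34.08772·e^(−0.052t) = 1.84332
e^(−0.052t) = 0.02474 → t = ln(40.42096)/0.052 = 3.69935/0.052

t ≈ 71.14 years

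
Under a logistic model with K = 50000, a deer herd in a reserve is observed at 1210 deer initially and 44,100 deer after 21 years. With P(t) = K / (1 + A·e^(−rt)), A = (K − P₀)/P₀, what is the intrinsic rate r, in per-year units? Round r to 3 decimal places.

r ≈ 0.272 per year

A = (50000 − 1210)/1210 = 40.32231
44100 = 50000/(1 + 40.32231·e^(−r·21)) → e^(−21r) = (1.13379 − 1)/40.32231 = 0.003318
r = −ln(0.003318)/21 = 5.70841/21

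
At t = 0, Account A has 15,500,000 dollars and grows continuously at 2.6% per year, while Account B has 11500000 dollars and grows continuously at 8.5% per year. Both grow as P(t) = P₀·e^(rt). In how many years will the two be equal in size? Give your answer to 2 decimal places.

t ≈ 5.06 years

15500000·e^(0.026t) = 11500000·e^(0.085t)
15500000/11500000 = e^((0.085 − 0.026)t) → ln(1.34783) = 0.059·t
t = 0.29849 / 0.059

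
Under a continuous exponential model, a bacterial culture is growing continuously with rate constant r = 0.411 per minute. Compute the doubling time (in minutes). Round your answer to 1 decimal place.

doubling time ≈ 1.7 minutes

doubling time = ln(2) / |r| = 0.69315 / 0.411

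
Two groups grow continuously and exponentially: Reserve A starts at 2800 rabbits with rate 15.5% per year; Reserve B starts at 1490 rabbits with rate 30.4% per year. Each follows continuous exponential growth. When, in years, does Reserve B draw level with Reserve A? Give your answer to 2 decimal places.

2800·e^(0.155t) = 1490·e^(0.304t)
2800/1490 = e^((0.304 − 0.155)t) → ln(1.87919) = 0.149·t
t = 0.63084 / 0.149

t ≈ 4.23 years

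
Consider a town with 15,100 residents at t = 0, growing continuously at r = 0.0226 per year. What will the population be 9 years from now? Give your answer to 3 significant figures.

≈ 18,500 residents

P(9) = 15100 · e^(0.0226·9) = 15100 · e^(0.2034)
= 15100 · 1.22556 ≈ 18506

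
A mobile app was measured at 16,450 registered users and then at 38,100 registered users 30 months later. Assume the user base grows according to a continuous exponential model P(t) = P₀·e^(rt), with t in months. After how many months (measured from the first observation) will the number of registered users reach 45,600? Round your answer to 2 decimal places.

t ≈ 36.42 months

r = ln(38100/16450) / 30 ≈ 0.027996 per month
t = ln(45600/16450) / r = 1.01958 / 0.027996 ≈ 36.418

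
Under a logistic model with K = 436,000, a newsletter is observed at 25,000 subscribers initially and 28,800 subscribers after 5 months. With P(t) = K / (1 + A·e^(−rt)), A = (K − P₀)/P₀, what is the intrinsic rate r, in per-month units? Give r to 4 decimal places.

r ≈ 0.0302 per month

A = (436000 − 25000)/25000 = 16.44
28800 = 436000/(1 + 16.44·e^(−r·5)) → e^(−5r) = (15.13889 − 1)/16.44 = 0.86003
r = −ln(0.86003)/5 = 0.15079/5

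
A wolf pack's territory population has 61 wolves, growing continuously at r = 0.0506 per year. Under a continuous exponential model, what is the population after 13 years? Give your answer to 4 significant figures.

≈ 117.8 wolves

P(13) = 61 · e^(0.0506·13) = 61 · e^(0.6578)
= 61 · 1.93054 ≈ 117.76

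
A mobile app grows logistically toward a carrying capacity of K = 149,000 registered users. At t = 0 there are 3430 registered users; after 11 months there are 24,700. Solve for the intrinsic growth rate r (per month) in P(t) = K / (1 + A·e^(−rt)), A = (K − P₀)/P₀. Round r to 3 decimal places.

A = (149000 − 3430)/3430 = 42.44023
24700 = 149000/(1 + 42.44023·e^(−r·11)) → e^(−11r) = (6.03239 − 1)/42.44023 = 0.118576
r = −ln(0.118576)/11 = 2.1322/11

r ≈ 0.194 per month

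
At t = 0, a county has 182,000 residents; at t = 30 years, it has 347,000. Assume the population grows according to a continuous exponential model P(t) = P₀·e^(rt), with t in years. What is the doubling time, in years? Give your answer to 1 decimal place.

r = ln(347000/182000) / 30 = ln(1.90659) / 30 ≈ 0.021511 per year
doubling time = ln 2 / |r| = 0.69315 / 0.021511

doubling time ≈ 32.2 years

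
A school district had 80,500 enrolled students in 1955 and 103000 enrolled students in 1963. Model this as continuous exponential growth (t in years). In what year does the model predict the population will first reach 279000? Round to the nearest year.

r = ln(103000/80500) / 8 = 0.24647/8 ≈ 0.030809 per year
t = ln(279000/80500) / r = 1.24295/0.030809 ≈ 40.34 years after 1955

year 1995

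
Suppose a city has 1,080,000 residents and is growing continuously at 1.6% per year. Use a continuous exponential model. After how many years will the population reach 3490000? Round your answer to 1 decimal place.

3490000 = 1080000 · e^(0.016·t)
t = ln(3490000/1080000) / 0.016 = ln(3.23148) / 0.016 = 1.17294 / 0.016

t ≈ 73.3 years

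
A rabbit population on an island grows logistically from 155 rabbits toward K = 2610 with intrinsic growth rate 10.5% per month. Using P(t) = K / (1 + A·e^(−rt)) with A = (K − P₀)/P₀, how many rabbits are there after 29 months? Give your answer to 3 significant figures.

A = (2610 − 155)/155 = 15.83871
P(29) = 2610 / (1 + 15.83871·e^(−0.105·29)) = 2610 / (1 + 15.83871·0.047596)
= 2610 / 1.75386 ≈ 1488.14

≈ 1,490 rabbits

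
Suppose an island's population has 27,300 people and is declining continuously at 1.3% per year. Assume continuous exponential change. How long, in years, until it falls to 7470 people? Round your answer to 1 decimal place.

t ≈ 99.7 years

7470 = 27300 · e^(-0.013·t)
t = ln(7470/27300) / -0.013 = ln(0.27363) / -0.013 = -1.29599 / -0.013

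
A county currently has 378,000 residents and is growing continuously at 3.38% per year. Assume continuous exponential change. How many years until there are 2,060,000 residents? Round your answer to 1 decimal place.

2060000 = 378000 · e^(0.0338·t)
t = ln(2060000/378000) / 0.0338 = ln(5.44974) / 0.0338 = 1.69557 / 0.0338

t ≈ 50.2 years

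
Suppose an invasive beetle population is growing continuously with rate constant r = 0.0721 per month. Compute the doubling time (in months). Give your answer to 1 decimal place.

doubling time = ln(2) / |r| = 0.69315 / 0.0721

doubling time ≈ 9.6 months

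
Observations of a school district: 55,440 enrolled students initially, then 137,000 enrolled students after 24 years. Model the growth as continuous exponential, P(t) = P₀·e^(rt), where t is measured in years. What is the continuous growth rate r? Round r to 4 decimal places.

137000 = 55440 · e^(r·24)
e^(24r) = 137000/55440 = 2.47114
r = ln(2.47114) / 24 = 0.90468 / 24

r ≈ 0.0377 per year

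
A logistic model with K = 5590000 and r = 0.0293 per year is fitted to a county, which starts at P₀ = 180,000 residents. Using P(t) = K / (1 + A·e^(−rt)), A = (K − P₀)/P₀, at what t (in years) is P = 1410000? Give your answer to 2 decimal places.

t ≈ 79.06 years

A = (5590000 − 180000)/180000 = 30.05556
1410000 = 5590000/(1 + 30.05556·e^(−0.0293t)) → 1 + 30.05556·e^(−0.0293t) = 3.96454
e^(−0.0293t) = 0.098635 → t = ln(10.13836)/0.0293 = 2.31633/0.0293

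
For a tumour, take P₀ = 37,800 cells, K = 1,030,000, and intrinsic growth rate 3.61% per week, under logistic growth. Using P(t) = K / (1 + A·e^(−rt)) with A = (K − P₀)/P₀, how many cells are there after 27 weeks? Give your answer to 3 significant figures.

A = (1030000 − 37800)/37800 = 26.24868
P(27) = 1030000 / (1 + 26.24868·e^(−0.0361·27)) = 1030000 / (1 + 26.24868·0.377306)
= 1030000 / 10.90377 ≈ 94462.73

≈ 94,500 cells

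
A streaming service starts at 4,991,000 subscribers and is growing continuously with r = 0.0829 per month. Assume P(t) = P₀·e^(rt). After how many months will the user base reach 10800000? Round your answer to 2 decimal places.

10800000 = 4991000 · e^(0.0829·t)
t = ln(10800000/4991000) / 0.0829 = ln(2.1639) / 0.0829 = 0.77191 / 0.0829

t ≈ 9.31 months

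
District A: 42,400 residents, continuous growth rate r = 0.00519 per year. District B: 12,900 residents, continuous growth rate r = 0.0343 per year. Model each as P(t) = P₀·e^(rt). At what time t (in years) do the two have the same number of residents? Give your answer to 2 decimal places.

42400·e^(0.00519t) = 12900·e^(0.0343t)
42400/12900 = e^((0.0343 − 0.00519)t) → ln(3.28682) = 0.02911·t
t = 1.18992 / 0.02911

t ≈ 40.88 years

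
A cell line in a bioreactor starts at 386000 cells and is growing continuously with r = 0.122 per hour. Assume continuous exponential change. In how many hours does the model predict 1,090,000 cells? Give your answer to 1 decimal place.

t ≈ 8.5 hours

1090000 = 386000 · e^(0.122·t)
t = ln(1090000/386000) / 0.122 = ln(2.82383) / 0.122 = 1.0381 / 0.122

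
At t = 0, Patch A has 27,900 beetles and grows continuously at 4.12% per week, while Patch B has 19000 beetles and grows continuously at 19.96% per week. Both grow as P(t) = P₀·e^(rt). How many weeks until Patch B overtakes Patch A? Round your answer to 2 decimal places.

t ≈ 2.43 weeks

27900·e^(0.0412t) = 19000·e^(0.1996t)
27900/19000 = e^((0.1996 − 0.0412)t) → ln(1.46842) = 0.1584·t
t = 0.38419 / 0.1584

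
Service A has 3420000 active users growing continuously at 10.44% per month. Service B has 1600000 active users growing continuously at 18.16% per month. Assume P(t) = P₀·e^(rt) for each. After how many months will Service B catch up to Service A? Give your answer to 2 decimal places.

t ≈ 9.84 months

3420000·e^(0.1044t) = 1600000·e^(0.1816t)
3420000/1600000 = e^((0.1816 − 0.1044)t) → ln(2.1375) = 0.0772·t
t = 0.75964 / 0.0772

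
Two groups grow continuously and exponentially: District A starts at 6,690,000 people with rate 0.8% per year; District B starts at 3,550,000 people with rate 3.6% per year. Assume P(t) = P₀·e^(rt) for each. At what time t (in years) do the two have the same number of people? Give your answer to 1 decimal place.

t ≈ 22.6 years

6690000·e^(0.008t) = 3550000·e^(0.036t)
6690000/3550000 = e^((0.036 − 0.008)t) → ln(1.88451) = 0.028·t
t = 0.63367 / 0.028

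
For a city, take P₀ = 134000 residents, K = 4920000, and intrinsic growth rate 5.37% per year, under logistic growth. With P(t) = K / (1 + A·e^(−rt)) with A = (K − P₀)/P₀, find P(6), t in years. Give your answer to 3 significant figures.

≈ 183,000 residents

A = (4920000 − 134000)/134000 = 35.71642
P(6) = 4920000 / (1 + 35.71642·e^(−0.0537·6)) = 4920000 / (1 + 35.71642·0.724553)
= 4920000 / 26.87845 ≈ 183046.29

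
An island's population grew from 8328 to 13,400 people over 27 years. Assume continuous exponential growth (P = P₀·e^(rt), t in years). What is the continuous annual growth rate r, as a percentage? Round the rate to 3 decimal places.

r ≈ 1.762% per year

13400 = 8328 · e^(r·27)
e^(27r) = 13400/8328 = 1.60903
r = ln(1.60903) / 27 = 0.47563 / 27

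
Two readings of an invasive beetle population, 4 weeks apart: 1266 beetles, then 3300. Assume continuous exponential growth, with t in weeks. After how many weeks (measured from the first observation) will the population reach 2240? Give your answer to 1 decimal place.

r = ln(3300/1266) / 4 ≈ 0.239515 per week
t = ln(2240/1266) / r = 0.57061 / 0.239515 ≈ 2.382

t ≈ 2.4 weeks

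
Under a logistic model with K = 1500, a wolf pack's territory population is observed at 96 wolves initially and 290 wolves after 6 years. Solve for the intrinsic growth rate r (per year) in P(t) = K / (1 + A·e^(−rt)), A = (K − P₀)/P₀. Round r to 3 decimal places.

A = (1500 − 96)/96 = 14.625
290 = 1500/(1 + 14.625·e^(−r·6)) → e^(−6r) = (5.17241 − 1)/14.625 = 0.285293
r = −ln(0.285293)/6 = 1.25424/6

r ≈ 0.209 per year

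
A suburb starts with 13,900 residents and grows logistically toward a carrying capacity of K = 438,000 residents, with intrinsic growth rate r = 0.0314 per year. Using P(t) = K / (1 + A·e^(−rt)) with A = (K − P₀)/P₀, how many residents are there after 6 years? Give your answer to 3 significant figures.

A = (438000 − 13900)/13900 = 30.51079
P(6) = 438000 / (1 + 30.51079·e^(−0.0314·6)) = 438000 / (1 + 30.51079·0.828283)
= 438000 / 26.27158 ≈ 16672.01

≈ 16,700 residents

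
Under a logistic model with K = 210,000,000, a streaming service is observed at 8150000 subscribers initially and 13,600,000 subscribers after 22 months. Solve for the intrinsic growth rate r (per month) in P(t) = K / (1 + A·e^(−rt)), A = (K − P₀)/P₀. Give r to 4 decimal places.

A = (210000000 − 8150000)/8150000 = 24.76687
13600000 = 210000000/(1 + 24.76687·e^(−r·22)) → e^(−22r) = (15.44118 − 1)/24.76687 = 0.583084
r = −ln(0.583084)/22 = 0.53942/22

r ≈ 0.0245 per month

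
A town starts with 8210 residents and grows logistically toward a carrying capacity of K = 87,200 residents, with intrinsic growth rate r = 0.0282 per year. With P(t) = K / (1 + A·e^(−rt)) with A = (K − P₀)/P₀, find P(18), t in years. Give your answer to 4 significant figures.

A = (87200 − 8210)/8210 = 9.62119
P(18) = 87200 / (1 + 9.62119·e^(−0.0282·18)) = 87200 / (1 + 9.62119·0.601938)
= 87200 / 6.79137 ≈ 12839.83

≈ 12,840 residents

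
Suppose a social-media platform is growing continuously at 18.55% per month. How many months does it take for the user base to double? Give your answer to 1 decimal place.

doubling time ≈ 3.7 months

doubling time = ln(2) / |r| = 0.69315 / 0.1855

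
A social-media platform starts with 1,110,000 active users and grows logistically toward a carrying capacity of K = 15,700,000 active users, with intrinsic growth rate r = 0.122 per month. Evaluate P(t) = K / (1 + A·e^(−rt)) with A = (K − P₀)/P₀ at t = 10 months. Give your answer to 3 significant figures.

≈ 3,220,000 active users

A = (15700000 − 1110000)/1110000 = 13.14414
P(10) = 15700000 / (1 + 13.14414·e^(−0.122·10)) = 15700000 / (1 + 13.14414·0.29523)
= 15700000 / 4.88055 ≈ 3216851.96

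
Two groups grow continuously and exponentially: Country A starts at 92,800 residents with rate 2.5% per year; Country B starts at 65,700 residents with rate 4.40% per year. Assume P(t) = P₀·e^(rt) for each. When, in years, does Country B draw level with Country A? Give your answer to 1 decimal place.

t ≈ 18.2 years

92800·e^(0.025t) = 65700·e^(0.044t)
92800/65700 = e^((0.044 − 0.025)t) → ln(1.41248) = 0.019·t
t = 0.34535 / 0.019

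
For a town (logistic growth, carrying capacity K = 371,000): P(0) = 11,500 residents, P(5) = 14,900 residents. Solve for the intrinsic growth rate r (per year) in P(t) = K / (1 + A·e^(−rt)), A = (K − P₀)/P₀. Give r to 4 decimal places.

A = (371000 − 11500)/11500 = 31.26087
14900 = 371000/(1 + 31.26087·e^(−r·5)) → e^(−5r) = (24.89933 − 1)/31.26087 = 0.764513
r = −ln(0.764513)/5 = 0.26852/5

r ≈ 0.0537 per year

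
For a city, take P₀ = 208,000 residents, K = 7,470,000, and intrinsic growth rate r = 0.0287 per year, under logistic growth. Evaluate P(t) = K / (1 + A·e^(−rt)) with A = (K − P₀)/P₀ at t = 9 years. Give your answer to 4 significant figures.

A = (7470000 − 208000)/208000 = 34.91346
P(9) = 7470000 / (1 + 34.91346·e^(−0.0287·9)) = 7470000 / (1 + 34.91346·0.772363)
= 7470000 / 27.96588 ≈ 267111.18

≈ 267,100 residents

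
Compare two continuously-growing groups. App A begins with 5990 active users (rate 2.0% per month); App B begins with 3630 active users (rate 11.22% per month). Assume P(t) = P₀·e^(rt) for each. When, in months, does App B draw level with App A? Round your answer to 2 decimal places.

5990·e^(0.02t) = 3630·e^(0.1122t)
5990/3630 = e^((0.1122 − 0.02)t) → ln(1.65014) = 0.0922·t
t = 0.50086 / 0.0922

t ≈ 5.43 months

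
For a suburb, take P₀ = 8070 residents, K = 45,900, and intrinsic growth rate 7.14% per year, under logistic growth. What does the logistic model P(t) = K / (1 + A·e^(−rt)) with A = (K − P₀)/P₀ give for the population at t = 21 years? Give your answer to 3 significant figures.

A = (45900 − 8070)/8070 = 4.68773
P(21) = 45900 / (1 + 4.68773·e^(−0.0714·21)) = 45900 / (1 + 4.68773·0.223264)
= 45900 / 2.0466 ≈ 22427.42

≈ 22,400 residents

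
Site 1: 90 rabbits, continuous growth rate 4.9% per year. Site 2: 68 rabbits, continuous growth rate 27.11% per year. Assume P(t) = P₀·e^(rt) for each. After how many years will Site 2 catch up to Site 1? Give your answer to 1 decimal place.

90·e^(0.049t) = 68·e^(0.2711t)
90/68 = e^((0.2711 − 0.049)t) → ln(1.32353) = 0.2221·t
t = 0.2803 / 0.2221

t ≈ 1.3 years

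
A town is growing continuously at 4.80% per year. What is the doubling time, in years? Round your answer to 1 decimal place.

doubling time ≈ 14.4 years

doubling time = ln(2) / |r| = 0.69315 / 0.048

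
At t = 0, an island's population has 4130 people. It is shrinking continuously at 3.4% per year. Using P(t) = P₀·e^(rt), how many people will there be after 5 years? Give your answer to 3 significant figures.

≈ 3,480 people

P(5) = 4130 · e^(-0.034·5) = 4130 · e^(-0.17)
= 4130 · 0.84366 ≈ 3484.34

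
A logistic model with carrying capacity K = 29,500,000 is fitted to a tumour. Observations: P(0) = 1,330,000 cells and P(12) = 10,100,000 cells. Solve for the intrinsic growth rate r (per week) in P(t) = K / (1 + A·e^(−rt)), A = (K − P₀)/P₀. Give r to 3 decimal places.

A = (29500000 − 1330000)/1330000 = 21.18045
10100000 = 29500000/(1 + 21.18045·e^(−r·12)) → e^(−12r) = (2.92079 − 1)/21.18045 = 0.090687
r = −ln(0.090687)/12 = 2.40034/12

r ≈ 0.200 per week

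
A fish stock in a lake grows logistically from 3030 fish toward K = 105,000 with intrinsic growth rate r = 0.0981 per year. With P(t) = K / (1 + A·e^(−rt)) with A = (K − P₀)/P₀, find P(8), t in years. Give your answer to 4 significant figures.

≈ 6,421 fish

A = (105000 − 3030)/3030 = 33.65347
P(8) = 105000 / (1 + 33.65347·e^(−0.0981·8)) = 105000 / (1 + 33.65347·0.456211)
= 105000 / 16.35308 ≈ 6420.81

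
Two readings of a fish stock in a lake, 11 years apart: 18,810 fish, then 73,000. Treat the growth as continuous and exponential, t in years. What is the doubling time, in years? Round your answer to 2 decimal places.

doubling time ≈ 5.62 years

r = ln(73000/18810) / 11 = ln(3.88091) / 11 ≈ 0.123279 per year
doubling time = ln 2 / |r| = 0.69315 / 0.123279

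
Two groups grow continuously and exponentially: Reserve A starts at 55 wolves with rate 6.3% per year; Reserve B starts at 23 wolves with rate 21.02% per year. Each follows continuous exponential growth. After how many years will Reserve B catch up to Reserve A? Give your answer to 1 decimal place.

t ≈ 5.9 years

55·e^(0.063t) = 23·e^(0.2102t)
55/23 = e^((0.2102 − 0.063)t) → ln(2.3913) = 0.1472·t
t = 0.87184 / 0.1472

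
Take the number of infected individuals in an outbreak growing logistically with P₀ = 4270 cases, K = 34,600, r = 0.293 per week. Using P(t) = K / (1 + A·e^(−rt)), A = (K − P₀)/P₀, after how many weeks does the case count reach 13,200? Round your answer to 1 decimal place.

A = (34600 − 4270)/4270 = 7.10304
13200 = 34600/(1 + 7.10304·e^(−0.293t)) → 1 + 7.10304·e^(−0.293t) = 2.62121
e^(−0.293t) = 0.228242 → t = ln(4.38132)/0.293 = 1.47735/0.293

t ≈ 5.0 weeks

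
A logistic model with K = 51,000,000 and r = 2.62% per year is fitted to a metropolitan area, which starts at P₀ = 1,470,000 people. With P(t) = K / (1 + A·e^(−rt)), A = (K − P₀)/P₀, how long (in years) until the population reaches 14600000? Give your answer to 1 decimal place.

A = (51000000 − 1470000)/1470000 = 33.69388
14600000 = 51000000/(1 + 33.69388·e^(−0.0262t)) → 1 + 33.69388·e^(−0.0262t) = 3.49315
e^(−0.0262t) = 0.073994 → t = ln(13.51458)/0.0262 = 2.60377/0.0262

t ≈ 99.4 years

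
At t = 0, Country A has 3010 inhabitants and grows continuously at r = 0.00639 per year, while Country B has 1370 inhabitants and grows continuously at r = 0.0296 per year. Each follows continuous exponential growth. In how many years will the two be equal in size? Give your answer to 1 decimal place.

3010·e^(0.00639t) = 1370·e^(0.0296t)
3010/1370 = e^((0.0296 − 0.00639)t) → ln(2.19708) = 0.02321·t
t = 0.78713 / 0.02321

t ≈ 33.9 years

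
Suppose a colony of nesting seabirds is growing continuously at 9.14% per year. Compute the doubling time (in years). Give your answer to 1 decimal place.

doubling time ≈ 7.6 years

doubling time = ln(2) / |r| = 0.69315 / 0.0914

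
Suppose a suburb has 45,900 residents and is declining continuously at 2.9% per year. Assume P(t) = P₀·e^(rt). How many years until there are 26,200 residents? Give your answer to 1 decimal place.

26200 = 45900 · e^(-0.029·t)
t = ln(26200/45900) / -0.029 = ln(0.57081) / -0.029 = -0.56071 / -0.029

t ≈ 19.3 years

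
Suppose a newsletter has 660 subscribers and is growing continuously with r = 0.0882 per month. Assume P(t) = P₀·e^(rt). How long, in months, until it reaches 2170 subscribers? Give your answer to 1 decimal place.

2170 = 660 · e^(0.0882·t)
t = ln(2170/660) / 0.0882 = ln(3.28788) / 0.0882 = 1.19024 / 0.0882

t ≈ 13.5 months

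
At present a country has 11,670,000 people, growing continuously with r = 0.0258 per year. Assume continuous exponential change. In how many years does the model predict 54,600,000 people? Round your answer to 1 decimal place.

54600000 = 11670000 · e^(0.0258·t)
t = ln(54600000/11670000) / 0.0258 = ln(4.67866) / 0.0258 = 1.54301 / 0.0258

t ≈ 59.8 years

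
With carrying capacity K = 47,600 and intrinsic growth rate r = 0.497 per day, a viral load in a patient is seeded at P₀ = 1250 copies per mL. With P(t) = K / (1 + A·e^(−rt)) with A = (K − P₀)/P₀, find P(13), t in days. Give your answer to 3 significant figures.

≈ 45,000 copies per mL

A = (47600 − 1250)/1250 = 37.08
P(13) = 47600 / (1 + 37.08·e^(−0.497·13)) = 47600 / (1 + 37.08·0.001563)
= 47600 / 1.05796 ≈ 44992.05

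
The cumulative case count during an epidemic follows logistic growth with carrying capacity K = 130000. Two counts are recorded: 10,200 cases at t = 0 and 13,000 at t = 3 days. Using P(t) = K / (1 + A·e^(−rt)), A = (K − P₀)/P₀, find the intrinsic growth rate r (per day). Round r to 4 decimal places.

r ≈ 0.0887 per day

A = (130000 − 10200)/10200 = 11.7451
13000 = 130000/(1 + 11.7451·e^(−r·3)) → e^(−3r) = (10 − 1)/11.7451 = 0.766277
r = −ln(0.766277)/3 = 0.26621/3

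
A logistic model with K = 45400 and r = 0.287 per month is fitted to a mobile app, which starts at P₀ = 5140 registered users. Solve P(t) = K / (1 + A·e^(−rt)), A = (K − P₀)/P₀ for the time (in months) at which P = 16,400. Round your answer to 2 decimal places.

A = (45400 − 5140)/5140 = 7.83268
16400 = 45400/(1 + 7.83268·e^(−0.287t)) → 1 + 7.83268·e^(−0.287t) = 2.76829
e^(−0.287t) = 0.225758 → t = ln(4.42952)/0.287 = 1.48829/0.287

t ≈ 5.19 months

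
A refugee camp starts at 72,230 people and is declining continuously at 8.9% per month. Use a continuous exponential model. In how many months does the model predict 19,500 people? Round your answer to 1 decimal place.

19500 = 72230 · e^(-0.089·t)
t = ln(19500/72230) / -0.089 = ln(0.26997) / -0.089 = -1.30944 / -0.089

t ≈ 14.7 months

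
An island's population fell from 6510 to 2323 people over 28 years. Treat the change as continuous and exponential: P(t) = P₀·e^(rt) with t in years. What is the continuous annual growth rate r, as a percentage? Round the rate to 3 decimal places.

r ≈ -3.680% per year

2323 = 6510 · e^(r·28)
e^(28r) = 2323/6510 = 0.35684
r = ln(0.35684) / 28 = -1.03048 / 28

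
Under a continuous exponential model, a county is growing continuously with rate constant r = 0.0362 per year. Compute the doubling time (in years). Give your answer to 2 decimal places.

doubling time ≈ 19.15 years

doubling time = ln(2) / |r| = 0.69315 / 0.0362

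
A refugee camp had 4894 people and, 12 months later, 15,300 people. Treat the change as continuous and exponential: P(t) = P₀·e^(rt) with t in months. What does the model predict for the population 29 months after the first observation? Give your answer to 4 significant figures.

≈ 76,910 people

r = ln(15300/4894) / 12 ≈ 0.094987 per month
P(29) = 4894 · e^(0.094987·29) = 4894 · 15.71507 ≈ 76909.56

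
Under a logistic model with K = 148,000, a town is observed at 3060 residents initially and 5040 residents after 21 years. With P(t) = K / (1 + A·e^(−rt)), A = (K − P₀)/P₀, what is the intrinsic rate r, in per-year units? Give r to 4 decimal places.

r ≈ 0.0244 per year

A = (148000 − 3060)/3060 = 47.36601
5040 = 148000/(1 + 47.36601·e^(−r·21)) → e^(−21r) = (29.36508 − 1)/47.36601 = 0.598849
r = −ln(0.598849)/21 = 0.51275/21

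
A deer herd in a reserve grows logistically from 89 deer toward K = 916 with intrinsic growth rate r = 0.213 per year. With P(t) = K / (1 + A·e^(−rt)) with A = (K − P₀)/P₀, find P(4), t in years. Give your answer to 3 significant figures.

≈ 185 deer

A = (916 − 89)/89 = 9.29213
P(4) = 916 / (1 + 9.29213·e^(−0.213·4)) = 916 / (1 + 9.29213·0.426561)
= 916 / 4.96366 ≈ 184.54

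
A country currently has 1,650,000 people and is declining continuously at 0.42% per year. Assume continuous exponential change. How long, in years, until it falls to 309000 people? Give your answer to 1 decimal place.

t ≈ 398.9 years

309000 = 1650000 · e^(-0.0042·t)
t = ln(309000/1650000) / -0.0042 = ln(0.18727) / -0.0042 = -1.67519 / -0.0042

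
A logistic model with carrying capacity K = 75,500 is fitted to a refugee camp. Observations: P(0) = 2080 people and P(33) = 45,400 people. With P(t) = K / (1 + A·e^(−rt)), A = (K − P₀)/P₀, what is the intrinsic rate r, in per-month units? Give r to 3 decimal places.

A = (75500 − 2080)/2080 = 35.29808
45400 = 75500/(1 + 35.29808·e^(−r·33)) → e^(−33r) = (1.663 − 1)/35.29808 = 0.018783
r = −ln(0.018783)/33 = 3.97482/33

r ≈ 0.120 per month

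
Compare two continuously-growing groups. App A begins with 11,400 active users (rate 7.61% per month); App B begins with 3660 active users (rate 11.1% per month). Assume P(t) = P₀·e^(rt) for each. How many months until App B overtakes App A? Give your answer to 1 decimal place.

t ≈ 32.6 months

11400·e^(0.0761t) = 3660·e^(0.111t)
11400/3660 = e^((0.111 − 0.0761)t) → ln(3.11475) = 0.0349·t
t = 1.13615 / 0.0349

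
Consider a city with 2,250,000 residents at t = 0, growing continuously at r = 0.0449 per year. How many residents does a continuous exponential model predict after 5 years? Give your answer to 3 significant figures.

P(5) = 2250000 · e^(0.0449·5) = 2250000 · e^(0.2245)
= 2250000 · 1.2517 ≈ 2816317.6

≈ 2,820,000 residents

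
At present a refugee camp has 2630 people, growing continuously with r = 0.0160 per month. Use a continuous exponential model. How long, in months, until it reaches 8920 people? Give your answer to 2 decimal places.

t ≈ 76.33 months

8920 = 2630 · e^(0.016·t)
t = ln(8920/2630) / 0.016 = ln(3.39163) / 0.016 = 1.22131 / 0.016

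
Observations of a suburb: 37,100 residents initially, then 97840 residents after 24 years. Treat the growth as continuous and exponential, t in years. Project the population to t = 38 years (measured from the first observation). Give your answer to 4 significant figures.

r = ln(97840/37100) / 24 ≈ 0.040405 per year
P(38) = 37100 · e^(0.040405·38) = 37100 · 4.64311 ≈ 172259.4

≈ 172,300 residents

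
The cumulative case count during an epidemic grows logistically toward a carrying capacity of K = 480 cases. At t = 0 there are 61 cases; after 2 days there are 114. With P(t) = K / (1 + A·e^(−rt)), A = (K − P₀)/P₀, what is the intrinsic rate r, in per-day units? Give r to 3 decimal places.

A = (480 − 61)/61 = 6.86885
114 = 480/(1 + 6.86885·e^(−r·2)) → e^(−2r) = (4.21053 − 1)/6.86885 = 0.467404
r = −ln(0.467404)/2 = 0.76056/2

r ≈ 0.380 per day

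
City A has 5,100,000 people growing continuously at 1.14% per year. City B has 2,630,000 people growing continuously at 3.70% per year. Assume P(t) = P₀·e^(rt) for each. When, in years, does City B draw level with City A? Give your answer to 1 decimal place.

5100000·e^(0.0114t) = 2630000·e^(0.037t)
5100000/2630000 = e^((0.037 − 0.0114)t) → ln(1.93916) = 0.0256·t
t = 0.66226 / 0.0256

t ≈ 25.9 years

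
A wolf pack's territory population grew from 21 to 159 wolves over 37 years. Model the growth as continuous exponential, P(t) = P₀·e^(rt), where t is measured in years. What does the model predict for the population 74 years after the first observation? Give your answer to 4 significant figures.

≈ 1,204 wolves

r = ln(159/21) / 37 ≈ 0.054713 per year
P(74) = 21 · e^(0.054713·74) = 21 · 57.32653 ≈ 1203.86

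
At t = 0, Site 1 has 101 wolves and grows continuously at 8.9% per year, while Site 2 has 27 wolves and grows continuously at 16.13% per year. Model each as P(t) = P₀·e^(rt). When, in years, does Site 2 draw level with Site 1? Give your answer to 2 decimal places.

t ≈ 18.25 years

101·e^(0.089t) = 27·e^(0.1613t)
101/27 = e^((0.1613 − 0.089)t) → ln(3.74074) = 0.0723·t
t = 1.31928 / 0.0723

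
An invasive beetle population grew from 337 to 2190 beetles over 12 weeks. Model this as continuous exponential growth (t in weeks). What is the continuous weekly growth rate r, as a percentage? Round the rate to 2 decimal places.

r ≈ 15.60% per week

2190 = 337 · e^(r·12)
e^(12r) = 2190/337 = 6.49852
r = ln(6.49852) / 12 = 1.87157 / 12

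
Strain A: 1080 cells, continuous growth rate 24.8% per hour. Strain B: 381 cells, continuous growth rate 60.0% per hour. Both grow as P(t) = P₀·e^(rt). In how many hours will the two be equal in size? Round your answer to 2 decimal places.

1080·e^(0.248t) = 381·e^(0.6t)
1080/381 = e^((0.6 − 0.248)t) → ln(2.83465) = 0.352·t
t = 1.04192 / 0.352

t ≈ 2.96 hours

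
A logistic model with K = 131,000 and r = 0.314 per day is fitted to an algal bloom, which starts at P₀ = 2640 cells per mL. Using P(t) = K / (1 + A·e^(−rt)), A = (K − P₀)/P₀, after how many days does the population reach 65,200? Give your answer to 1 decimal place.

A = (131000 − 2640)/2640 = 48.62121
65200 = 131000/(1 + 48.62121·e^(−0.314t)) → 1 + 48.62121·e^(−0.314t) = 2.0092
e^(−0.314t) = 0.020756 → t = ln(48.17786)/0.314 = 3.8749/0.314

t ≈ 12.3 days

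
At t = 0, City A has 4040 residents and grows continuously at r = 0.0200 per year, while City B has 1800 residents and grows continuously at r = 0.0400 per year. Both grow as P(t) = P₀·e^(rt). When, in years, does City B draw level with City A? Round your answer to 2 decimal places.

4040·e^(0.02t) = 1800·e^(0.04t)
4040/1800 = e^((0.04 − 0.02)t) → ln(2.24444) = 0.02·t
t = 0.80846 / 0.02

t ≈ 40.42 years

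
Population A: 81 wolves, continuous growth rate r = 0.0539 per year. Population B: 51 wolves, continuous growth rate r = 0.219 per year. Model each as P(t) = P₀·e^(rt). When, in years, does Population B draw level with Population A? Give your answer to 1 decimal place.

t ≈ 2.8 years

81·e^(0.0539t) = 51·e^(0.219t)
81/51 = e^((0.219 − 0.0539)t) → ln(1.58824) = 0.1651·t
t = 0.46262 / 0.1651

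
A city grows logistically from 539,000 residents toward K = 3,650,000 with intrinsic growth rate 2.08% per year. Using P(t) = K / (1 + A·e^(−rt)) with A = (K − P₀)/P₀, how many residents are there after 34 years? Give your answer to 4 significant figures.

A = (3650000 − 539000)/539000 = 5.7718
P(34) = 3650000 / (1 + 5.7718·e^(−0.0208·34)) = 3650000 / (1 + 5.7718·0.493023)
= 3650000 / 3.84563 ≈ 949129.66

≈ 949,100 residents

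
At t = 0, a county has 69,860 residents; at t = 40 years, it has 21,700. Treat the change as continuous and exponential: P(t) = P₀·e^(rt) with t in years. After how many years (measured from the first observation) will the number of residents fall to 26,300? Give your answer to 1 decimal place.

t ≈ 33.4 years

r = ln(21700/69860) / 40 ≈ -0.02923 per year
t = ln(26300/69860) / r = -0.97692 / -0.02923 ≈ 33.423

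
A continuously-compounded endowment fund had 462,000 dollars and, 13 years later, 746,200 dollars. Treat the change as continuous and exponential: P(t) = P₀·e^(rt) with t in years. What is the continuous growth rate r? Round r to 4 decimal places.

746200 = 462000 · e^(r·13)
e^(13r) = 746200/462000 = 1.61515
r = ln(1.61515) / 13 = 0.47943 / 13

r ≈ 0.0369 per year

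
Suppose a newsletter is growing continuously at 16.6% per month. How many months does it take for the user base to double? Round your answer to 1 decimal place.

doubling time ≈ 4.2 months

doubling time = ln(2) / |r| = 0.69315 / 0.166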